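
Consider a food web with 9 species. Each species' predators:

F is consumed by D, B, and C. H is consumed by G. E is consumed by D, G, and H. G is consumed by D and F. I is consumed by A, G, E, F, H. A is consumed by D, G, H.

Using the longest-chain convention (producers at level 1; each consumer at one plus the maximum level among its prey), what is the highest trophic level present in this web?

Producers (level 1): I.
I → A → H → G → F → C gives C level 6.
No species has a prey at level 6, so no species reaches level 7.

6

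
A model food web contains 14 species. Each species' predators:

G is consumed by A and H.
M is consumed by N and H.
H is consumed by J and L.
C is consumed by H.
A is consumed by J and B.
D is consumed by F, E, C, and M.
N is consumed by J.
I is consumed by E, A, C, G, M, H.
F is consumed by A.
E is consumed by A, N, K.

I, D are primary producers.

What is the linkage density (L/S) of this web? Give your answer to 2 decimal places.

There are L = 24 links among S = 14 species.
L/S = 24/14 = 1.7143 ≈ 1.71.

L/S = 1.71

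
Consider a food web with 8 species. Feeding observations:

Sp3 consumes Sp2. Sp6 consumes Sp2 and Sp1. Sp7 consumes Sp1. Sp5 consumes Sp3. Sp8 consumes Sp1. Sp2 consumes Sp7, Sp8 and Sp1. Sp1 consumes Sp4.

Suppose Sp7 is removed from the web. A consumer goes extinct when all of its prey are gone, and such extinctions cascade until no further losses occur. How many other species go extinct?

Remove Sp7.
Every predator of it retains at least one other prey: Sp2 still has Sp1, Sp8.
No consumer loses all prey, so no secondary extinctions occur.

0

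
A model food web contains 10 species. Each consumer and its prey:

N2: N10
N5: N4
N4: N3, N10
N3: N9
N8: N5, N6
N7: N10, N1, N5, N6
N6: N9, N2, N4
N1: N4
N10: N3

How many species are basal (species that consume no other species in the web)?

1

Basal species (no prey listed): N9.
Count: 1.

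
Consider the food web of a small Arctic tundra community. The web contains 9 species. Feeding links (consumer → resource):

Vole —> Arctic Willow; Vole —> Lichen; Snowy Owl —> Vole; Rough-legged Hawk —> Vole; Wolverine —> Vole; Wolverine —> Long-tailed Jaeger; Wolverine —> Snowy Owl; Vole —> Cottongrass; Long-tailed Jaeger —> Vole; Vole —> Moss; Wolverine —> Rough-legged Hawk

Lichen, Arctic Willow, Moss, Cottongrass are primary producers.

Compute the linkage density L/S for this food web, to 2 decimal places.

L/S = 1.22

There are L = 11 links among S = 9 species.
L/S = 11/9 = 1.2222 ≈ 1.22.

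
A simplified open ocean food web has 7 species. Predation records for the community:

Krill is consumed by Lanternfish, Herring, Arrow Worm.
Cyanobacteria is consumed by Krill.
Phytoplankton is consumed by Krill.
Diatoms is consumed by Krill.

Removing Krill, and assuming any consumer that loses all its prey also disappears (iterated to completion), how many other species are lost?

Remove Krill.
Round 1: Arrow Worm (all prey gone), Lanternfish (all prey gone), Herring (all prey gone) → extinct.
No further losses. Total secondary extinctions: 3.

3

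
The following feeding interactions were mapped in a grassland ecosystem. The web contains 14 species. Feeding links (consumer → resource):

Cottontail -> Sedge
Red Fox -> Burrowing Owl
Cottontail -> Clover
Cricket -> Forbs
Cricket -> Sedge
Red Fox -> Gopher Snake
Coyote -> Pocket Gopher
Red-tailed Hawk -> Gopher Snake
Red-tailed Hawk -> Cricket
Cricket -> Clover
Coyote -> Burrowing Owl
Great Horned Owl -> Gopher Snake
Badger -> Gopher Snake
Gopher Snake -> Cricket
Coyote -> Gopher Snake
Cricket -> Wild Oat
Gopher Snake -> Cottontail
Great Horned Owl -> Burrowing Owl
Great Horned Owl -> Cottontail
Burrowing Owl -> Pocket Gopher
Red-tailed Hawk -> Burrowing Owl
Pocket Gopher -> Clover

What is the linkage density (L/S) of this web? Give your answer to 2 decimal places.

L/S = 1.57

There are L = 22 links among S = 14 species.
L/S = 22/14 = 1.5714 ≈ 1.57.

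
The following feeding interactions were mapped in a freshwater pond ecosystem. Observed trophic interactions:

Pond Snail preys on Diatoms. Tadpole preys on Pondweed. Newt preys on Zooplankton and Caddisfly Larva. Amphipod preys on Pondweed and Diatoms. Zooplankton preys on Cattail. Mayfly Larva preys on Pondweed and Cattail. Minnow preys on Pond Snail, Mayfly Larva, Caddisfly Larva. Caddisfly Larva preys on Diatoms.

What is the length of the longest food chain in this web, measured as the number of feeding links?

2 links

One longest chain: Cattail → Zooplankton → Newt.
It has 3 species and 2 links.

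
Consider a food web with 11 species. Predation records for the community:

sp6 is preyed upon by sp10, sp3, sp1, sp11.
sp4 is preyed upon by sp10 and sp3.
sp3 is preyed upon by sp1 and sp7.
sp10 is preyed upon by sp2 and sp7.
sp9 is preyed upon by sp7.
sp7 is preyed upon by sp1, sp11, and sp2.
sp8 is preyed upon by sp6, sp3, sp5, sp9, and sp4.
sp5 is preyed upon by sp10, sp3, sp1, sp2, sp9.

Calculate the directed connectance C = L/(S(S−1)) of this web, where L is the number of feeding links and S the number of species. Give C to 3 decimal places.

The web has S = 11 species and L = 24 feeding links.
C = L / (S(S−1)) = 24 / 110 = 0.2182 ≈ 0.218.

C = 0.218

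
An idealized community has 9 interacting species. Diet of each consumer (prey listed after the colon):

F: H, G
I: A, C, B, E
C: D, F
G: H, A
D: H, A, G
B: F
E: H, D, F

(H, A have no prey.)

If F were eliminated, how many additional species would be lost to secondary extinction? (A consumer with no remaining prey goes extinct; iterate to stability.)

Remove F.
Round 1: B (all prey gone) → extinct.
No further losses. Total secondary extinctions: 1.

1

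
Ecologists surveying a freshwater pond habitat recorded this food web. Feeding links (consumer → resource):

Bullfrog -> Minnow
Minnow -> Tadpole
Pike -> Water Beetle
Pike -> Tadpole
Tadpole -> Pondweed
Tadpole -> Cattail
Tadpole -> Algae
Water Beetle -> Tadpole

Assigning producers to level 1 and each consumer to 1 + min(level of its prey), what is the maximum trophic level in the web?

Producers (level 1): Cattail, Pondweed, Algae.
Following each consumer down to its lowest-level prey: Cattail → Tadpole → Minnow → Bullfrog (levels 1 through 4).
All prey of Bullfrog (Minnow 3) are at level 3 or above, so Bullfrog is at level 1 + 3 = 4.
Every consumer has at least one prey at level 3 or below, so none exceeds level 4.

4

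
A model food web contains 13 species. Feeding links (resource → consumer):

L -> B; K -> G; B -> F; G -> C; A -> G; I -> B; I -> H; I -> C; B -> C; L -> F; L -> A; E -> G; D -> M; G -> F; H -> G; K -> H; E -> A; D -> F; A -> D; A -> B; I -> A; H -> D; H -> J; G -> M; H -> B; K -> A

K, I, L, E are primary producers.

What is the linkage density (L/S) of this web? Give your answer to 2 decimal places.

L/S = 2.00

There are L = 26 links among S = 13 species.
L/S = 26/13 = 2.0000 ≈ 2.00.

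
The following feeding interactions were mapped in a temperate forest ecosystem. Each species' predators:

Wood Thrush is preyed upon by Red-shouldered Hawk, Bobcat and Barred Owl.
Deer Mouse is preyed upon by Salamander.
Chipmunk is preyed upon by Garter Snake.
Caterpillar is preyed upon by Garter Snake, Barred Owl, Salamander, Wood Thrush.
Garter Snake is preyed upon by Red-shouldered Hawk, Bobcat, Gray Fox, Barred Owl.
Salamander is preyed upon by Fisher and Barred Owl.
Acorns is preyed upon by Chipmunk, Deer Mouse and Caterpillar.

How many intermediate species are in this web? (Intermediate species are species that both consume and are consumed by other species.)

Intermediate species (has both prey and predators): Caterpillar, Chipmunk, Deer Mouse, Garter Snake, Wood Thrush, Salamander.
Count: 6.

6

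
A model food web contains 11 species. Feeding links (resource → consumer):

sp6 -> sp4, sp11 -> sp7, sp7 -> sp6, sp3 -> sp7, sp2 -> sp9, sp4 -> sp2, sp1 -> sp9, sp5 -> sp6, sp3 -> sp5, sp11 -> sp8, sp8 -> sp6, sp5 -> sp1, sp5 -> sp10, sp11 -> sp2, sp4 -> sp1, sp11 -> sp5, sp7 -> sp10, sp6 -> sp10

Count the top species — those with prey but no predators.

Top species (has prey, but nothing eats it): sp10, sp9.
Count: 2.

2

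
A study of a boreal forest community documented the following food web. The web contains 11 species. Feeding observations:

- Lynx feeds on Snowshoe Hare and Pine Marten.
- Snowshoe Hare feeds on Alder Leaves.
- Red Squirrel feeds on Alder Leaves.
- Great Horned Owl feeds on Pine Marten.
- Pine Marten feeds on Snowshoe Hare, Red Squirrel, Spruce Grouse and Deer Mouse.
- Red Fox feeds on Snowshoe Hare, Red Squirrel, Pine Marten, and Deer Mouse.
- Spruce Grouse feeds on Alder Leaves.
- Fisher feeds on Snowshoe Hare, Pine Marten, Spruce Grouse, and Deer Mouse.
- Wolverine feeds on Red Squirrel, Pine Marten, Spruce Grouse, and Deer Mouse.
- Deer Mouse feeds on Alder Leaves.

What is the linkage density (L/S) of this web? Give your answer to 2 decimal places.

There are L = 23 links among S = 11 species.
L/S = 23/11 = 2.0909 ≈ 2.09.

L/S = 2.09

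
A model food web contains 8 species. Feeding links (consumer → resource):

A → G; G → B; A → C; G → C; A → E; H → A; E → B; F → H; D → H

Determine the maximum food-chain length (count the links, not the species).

4 links

One longest chain: B → E → A → H → F.
It has 5 species and 4 links.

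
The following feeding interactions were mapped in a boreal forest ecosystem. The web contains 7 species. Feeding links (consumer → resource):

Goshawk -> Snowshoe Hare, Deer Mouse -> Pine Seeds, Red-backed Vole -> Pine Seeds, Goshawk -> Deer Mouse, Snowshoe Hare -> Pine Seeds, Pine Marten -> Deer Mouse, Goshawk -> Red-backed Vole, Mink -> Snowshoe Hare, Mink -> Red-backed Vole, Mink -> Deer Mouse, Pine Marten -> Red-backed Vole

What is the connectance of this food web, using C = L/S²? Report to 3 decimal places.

The web has S = 7 species and L = 11 feeding links.
C = L / S² = 11 / 49 = 0.2245 ≈ 0.224.

C = 0.224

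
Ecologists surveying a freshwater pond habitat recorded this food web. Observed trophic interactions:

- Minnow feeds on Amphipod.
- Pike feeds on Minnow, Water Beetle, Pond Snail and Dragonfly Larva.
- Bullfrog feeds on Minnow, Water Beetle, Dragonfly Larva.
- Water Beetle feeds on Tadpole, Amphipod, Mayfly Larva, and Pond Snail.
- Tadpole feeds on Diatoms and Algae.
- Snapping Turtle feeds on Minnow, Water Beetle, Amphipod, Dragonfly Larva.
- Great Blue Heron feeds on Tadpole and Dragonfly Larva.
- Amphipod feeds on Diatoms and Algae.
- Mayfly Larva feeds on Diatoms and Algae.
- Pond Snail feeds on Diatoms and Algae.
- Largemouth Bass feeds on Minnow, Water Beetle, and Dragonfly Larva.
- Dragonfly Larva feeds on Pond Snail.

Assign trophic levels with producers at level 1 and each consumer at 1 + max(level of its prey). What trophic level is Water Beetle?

Trophic level 3

Algae is a producer → level 1.
Amphipod eats Algae (level 1); other prey at levels: Diatoms 1 → level 2.
Water Beetle eats Amphipod (level 2); other prey at levels: Mayfly Larva 2, Tadpole 2, Pond Snail 2 → level 3.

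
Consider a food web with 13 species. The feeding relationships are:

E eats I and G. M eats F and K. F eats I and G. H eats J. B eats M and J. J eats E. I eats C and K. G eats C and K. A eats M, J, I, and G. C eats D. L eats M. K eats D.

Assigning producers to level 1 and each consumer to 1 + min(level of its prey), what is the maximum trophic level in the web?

Producers (level 1): D.
Following each consumer down to its lowest-level prey: D → C → G → E → J → H (levels 1 through 6).
All prey of H (J 5) are at level 5 or above, so H is at level 1 + 5 = 6.
Every consumer has at least one prey at level 5 or below, so none exceeds level 6.

6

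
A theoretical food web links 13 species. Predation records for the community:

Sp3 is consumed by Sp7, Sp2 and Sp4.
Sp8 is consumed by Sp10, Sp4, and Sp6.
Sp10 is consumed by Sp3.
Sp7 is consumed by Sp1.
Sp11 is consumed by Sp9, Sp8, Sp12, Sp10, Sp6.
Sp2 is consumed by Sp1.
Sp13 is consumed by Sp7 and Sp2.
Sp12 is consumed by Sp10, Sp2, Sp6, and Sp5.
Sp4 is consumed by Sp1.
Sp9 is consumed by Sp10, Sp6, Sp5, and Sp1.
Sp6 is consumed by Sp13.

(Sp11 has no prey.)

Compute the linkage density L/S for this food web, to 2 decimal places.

There are L = 26 links among S = 13 species.
L/S = 26/13 = 2.0000 ≈ 2.00.

L/S = 2.00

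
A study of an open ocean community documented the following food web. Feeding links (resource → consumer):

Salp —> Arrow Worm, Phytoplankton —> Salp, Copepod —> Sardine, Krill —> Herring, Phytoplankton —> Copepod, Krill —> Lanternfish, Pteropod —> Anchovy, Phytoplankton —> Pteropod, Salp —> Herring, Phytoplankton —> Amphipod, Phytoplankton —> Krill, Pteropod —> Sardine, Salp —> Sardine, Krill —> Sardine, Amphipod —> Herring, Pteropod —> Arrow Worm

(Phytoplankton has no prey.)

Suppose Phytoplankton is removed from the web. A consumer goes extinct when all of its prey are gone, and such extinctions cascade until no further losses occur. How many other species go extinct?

10

Remove Phytoplankton.
Round 1: Amphipod (all prey gone), Pteropod (all prey gone), Salp (all prey gone), Copepod (all prey gone), Krill (all prey gone) → extinct.
Round 2: Herring (all prey gone), Lanternfish (all prey gone), Sardine (all prey gone), Anchovy (all prey gone), Arrow Worm (all prey gone) → extinct.
No further losses. Total secondary extinctions: 10.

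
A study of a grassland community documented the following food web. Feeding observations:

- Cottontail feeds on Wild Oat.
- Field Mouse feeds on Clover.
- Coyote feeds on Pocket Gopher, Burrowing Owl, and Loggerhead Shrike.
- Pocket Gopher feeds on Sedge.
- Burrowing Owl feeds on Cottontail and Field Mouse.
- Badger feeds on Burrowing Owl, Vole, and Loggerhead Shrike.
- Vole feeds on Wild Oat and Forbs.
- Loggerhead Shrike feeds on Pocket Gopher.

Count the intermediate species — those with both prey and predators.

Intermediate species (has both prey and predators): Pocket Gopher, Vole, Field Mouse, Cottontail, Loggerhead Shrike, Burrowing Owl.
Count: 6.

6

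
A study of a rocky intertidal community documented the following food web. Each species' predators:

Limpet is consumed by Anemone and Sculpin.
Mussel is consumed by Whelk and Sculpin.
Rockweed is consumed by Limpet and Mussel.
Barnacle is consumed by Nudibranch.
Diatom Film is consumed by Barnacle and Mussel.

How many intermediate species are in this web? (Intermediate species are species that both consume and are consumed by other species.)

Intermediate species (has both prey and predators): Barnacle, Mussel, Limpet.
Count: 3.

3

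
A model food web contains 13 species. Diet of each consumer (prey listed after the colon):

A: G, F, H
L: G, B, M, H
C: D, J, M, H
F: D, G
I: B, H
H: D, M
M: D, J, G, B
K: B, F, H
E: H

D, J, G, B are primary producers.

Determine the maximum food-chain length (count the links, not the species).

3 links

One longest chain: D → M → H → K.
It has 4 species and 3 links.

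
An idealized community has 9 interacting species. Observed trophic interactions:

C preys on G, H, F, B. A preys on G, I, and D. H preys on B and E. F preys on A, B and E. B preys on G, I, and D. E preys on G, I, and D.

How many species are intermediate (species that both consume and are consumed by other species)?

Intermediate species (has both prey and predators): E, B, A, F, H.
Count: 5.

5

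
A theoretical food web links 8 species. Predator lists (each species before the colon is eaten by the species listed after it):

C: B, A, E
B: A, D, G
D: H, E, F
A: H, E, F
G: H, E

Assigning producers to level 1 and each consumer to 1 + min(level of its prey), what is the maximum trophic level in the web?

Producers (level 1): C.
Following each consumer down to its lowest-level prey: C → A → H (levels 1 through 3).
All prey of H (A 2, D 3, G 3) are at level 2 or above, so H is at level 1 + 2 = 3.
Every consumer has at least one prey at level 2 or below, so none exceeds level 3.

3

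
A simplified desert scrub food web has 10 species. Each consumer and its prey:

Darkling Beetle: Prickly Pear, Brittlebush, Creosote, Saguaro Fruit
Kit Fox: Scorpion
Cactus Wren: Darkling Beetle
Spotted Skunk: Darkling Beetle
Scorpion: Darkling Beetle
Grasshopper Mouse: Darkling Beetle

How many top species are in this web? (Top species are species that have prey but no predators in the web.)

Top species (has prey, but nothing eats it): Grasshopper Mouse, Cactus Wren, Spotted Skunk, Kit Fox.
Count: 4.

4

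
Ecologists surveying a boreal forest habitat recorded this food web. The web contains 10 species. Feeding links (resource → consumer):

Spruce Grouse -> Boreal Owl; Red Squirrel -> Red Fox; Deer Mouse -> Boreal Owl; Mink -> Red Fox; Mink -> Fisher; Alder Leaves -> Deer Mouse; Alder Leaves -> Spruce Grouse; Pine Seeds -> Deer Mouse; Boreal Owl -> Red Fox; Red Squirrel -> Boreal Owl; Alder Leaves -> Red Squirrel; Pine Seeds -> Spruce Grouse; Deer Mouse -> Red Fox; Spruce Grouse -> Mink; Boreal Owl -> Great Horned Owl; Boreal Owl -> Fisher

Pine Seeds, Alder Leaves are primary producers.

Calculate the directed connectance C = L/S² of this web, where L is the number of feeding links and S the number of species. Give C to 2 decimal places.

C = 0.16

The web has S = 10 species and L = 16 feeding links.
C = L / S² = 16 / 100 = 0.1600 ≈ 0.16.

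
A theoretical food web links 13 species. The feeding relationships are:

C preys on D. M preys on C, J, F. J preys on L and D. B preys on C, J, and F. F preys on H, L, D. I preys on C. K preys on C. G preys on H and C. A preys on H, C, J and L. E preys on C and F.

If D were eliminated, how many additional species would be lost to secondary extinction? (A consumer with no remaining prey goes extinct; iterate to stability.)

3

Remove D.
Round 1: C (all prey gone) → extinct.
Round 2: K (all prey gone), I (all prey gone) → extinct.
No further losses. Total secondary extinctions: 3.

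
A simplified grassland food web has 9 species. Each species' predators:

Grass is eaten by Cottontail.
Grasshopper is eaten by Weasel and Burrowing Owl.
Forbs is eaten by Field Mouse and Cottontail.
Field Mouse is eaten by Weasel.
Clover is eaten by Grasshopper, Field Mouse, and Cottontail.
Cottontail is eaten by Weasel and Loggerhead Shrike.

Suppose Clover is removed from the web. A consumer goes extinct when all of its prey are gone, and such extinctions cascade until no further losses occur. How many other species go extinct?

Remove Clover.
Round 1: Grasshopper (all prey gone) → extinct.
Round 2: Burrowing Owl (all prey gone) → extinct.
No further losses. Total secondary extinctions: 2.

2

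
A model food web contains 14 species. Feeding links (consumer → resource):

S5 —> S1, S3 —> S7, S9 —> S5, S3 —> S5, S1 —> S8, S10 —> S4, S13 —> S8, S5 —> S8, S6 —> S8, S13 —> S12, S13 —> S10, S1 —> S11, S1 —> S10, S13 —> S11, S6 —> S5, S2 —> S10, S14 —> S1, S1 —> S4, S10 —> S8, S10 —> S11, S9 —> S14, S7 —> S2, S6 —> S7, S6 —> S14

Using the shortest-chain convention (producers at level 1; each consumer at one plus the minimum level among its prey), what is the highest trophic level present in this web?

4

Producers (level 1): S12, S8, S4, S11.
Following each consumer down to its lowest-level prey: S8 → S10 → S2 → S7 (levels 1 through 4).
All prey of S7 (S2 3) are at level 3 or above, so S7 is at level 1 + 3 = 4.
Every consumer has at least one prey at level 3 or below, so none exceeds level 4.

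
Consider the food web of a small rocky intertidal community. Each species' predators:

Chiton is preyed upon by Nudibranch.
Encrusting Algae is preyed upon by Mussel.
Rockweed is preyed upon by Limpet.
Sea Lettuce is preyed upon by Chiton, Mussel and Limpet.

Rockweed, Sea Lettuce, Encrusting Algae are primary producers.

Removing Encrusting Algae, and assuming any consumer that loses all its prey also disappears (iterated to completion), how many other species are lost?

0

Remove Encrusting Algae.
Every predator of it retains at least one other prey: Mussel still has Sea Lettuce.
No consumer loses all prey, so no secondary extinctions occur.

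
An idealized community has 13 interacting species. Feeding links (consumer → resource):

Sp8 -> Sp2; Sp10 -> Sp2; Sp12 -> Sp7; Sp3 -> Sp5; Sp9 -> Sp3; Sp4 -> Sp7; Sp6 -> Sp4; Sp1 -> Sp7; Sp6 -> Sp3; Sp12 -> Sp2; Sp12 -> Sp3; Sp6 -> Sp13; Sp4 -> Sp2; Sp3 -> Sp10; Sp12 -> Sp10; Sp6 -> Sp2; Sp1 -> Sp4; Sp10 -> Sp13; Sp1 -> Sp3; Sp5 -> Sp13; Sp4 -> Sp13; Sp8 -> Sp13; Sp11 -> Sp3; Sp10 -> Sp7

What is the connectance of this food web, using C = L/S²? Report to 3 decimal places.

The web has S = 13 species and L = 24 feeding links.
C = L / S² = 24 / 169 = 0.1420 ≈ 0.142.

C = 0.142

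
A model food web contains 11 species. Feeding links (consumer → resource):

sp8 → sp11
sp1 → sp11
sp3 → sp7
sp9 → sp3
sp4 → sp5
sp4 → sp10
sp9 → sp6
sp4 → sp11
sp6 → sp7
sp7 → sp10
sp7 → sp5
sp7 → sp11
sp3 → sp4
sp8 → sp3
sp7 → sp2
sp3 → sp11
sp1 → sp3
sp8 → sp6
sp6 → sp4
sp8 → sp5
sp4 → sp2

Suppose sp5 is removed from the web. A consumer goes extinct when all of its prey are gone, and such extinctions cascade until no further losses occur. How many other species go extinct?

Remove sp5.
Every predator of it retains at least one other prey: sp4 still has sp2, sp11, sp10; sp7 still has sp2, sp11, sp10; sp8 still has sp11, sp6, sp3.
No consumer loses all prey, so no secondary extinctions occur.

0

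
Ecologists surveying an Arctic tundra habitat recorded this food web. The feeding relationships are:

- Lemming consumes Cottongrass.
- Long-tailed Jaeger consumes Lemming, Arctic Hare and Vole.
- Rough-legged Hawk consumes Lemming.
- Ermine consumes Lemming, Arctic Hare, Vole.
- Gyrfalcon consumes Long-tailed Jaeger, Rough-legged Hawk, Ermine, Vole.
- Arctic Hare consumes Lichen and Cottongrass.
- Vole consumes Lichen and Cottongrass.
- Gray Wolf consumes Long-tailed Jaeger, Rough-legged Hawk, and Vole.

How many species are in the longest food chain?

4 species

One longest chain: Cottongrass → Lemming → Long-tailed Jaeger → Gyrfalcon.
It has 4 species and 3 links.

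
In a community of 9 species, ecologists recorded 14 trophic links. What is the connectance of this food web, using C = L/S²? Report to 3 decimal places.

The web has S = 9 species and L = 14 feeding links.
C = L / S² = 14 / 81 = 0.1728 ≈ 0.173.

C = 0.173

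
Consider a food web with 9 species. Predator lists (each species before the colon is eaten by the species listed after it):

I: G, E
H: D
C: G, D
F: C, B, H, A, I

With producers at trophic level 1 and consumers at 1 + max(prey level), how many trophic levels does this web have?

Producers (level 1): F.
F → C → D gives D level 3.
No species has a prey at level 3, so no species reaches level 4.

3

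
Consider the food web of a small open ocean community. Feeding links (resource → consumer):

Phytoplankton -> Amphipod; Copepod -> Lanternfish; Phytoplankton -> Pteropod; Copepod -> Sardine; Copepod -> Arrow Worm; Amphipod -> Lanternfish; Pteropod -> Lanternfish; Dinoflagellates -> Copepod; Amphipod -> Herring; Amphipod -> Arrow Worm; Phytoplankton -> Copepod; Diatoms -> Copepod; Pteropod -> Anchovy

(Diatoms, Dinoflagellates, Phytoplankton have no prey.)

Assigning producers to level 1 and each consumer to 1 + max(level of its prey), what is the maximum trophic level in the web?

Producers (level 1): Diatoms, Dinoflagellates, Phytoplankton.
Phytoplankton → Pteropod → Anchovy gives Anchovy level 3.
No species has a prey at level 3, so no species reaches level 4.

3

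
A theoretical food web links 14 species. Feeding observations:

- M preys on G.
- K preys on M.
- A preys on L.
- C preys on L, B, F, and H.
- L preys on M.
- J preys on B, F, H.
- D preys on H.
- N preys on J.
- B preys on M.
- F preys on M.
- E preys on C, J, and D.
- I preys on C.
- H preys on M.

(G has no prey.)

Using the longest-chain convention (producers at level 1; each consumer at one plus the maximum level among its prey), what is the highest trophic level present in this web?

Producers (level 1): G.
G → M → B → C → I gives I level 5.
No species has a prey at level 5, so no species reaches level 6.

5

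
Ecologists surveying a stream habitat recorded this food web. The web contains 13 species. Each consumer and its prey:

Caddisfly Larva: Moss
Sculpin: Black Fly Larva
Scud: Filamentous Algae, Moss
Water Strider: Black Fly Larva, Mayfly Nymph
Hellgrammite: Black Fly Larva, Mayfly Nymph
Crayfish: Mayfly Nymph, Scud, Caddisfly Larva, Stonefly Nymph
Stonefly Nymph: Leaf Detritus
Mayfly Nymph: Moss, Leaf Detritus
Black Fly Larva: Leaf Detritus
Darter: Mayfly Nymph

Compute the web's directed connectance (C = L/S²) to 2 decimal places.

The web has S = 13 species and L = 17 feeding links.
C = L / S² = 17 / 169 = 0.1006 ≈ 0.10.

C = 0.10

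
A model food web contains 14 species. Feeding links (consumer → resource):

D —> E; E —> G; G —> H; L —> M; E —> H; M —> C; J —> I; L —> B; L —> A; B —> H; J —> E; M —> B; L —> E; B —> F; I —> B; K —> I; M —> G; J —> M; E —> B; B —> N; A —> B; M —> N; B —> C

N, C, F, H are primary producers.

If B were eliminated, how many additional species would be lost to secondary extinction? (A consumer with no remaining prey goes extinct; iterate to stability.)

Remove B.
Round 1: I (all prey gone), A (all prey gone) → extinct.
Round 2: K (all prey gone) → extinct.
No further losses. Total secondary extinctions: 3.

3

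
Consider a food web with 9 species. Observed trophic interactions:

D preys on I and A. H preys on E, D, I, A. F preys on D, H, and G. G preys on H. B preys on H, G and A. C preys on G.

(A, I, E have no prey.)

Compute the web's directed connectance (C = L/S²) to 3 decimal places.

The web has S = 9 species and L = 14 feeding links.
C = L / S² = 14 / 81 = 0.1728 ≈ 0.173.

C = 0.173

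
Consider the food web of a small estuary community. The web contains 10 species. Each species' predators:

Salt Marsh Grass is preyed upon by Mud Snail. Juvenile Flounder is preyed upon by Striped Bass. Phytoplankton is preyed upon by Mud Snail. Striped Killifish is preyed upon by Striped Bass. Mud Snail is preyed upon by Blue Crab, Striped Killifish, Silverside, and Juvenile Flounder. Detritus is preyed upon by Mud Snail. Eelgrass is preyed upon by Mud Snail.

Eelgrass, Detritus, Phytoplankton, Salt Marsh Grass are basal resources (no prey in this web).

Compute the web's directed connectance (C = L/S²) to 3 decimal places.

C = 0.100

The web has S = 10 species and L = 10 feeding links.
C = L / S² = 10 / 100 = 0.1000 ≈ 0.100.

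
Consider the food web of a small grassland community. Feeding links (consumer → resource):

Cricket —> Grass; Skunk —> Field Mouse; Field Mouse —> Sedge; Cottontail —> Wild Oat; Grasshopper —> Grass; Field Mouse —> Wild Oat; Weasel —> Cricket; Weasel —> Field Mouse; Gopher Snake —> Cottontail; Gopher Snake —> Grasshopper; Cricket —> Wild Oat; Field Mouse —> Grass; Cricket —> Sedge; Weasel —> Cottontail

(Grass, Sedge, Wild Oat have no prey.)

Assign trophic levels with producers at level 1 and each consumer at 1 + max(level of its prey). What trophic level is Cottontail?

Trophic level 2

Wild Oat is a producer → level 1.
Cottontail eats Wild Oat → level 2.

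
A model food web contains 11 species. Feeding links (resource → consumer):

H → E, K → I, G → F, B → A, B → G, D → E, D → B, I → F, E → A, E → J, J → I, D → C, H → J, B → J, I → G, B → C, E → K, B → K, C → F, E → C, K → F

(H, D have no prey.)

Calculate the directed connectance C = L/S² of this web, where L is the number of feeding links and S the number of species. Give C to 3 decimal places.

C = 0.174

The web has S = 11 species and L = 21 feeding links.
C = L / S² = 21 / 121 = 0.1736 ≈ 0.174.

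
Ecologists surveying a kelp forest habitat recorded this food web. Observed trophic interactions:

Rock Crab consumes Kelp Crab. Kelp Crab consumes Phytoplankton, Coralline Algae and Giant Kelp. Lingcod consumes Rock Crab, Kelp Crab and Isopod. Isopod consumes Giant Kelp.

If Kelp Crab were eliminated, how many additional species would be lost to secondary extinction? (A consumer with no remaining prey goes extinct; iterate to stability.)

Remove Kelp Crab.
Round 1: Rock Crab (all prey gone) → extinct.
No further losses. Total secondary extinctions: 1.

1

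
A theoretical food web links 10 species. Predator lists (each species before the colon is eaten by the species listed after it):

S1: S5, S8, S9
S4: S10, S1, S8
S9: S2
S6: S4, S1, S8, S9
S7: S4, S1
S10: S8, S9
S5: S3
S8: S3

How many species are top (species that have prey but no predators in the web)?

2

Top species (has prey, but nothing eats it): S3, S2.
Count: 2.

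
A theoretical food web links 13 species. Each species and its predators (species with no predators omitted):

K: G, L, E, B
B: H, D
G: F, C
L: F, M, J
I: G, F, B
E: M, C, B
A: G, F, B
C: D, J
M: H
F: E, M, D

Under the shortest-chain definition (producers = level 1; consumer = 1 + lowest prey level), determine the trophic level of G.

Trophic level 2

A is a producer → level 1.
G eats A → level 2.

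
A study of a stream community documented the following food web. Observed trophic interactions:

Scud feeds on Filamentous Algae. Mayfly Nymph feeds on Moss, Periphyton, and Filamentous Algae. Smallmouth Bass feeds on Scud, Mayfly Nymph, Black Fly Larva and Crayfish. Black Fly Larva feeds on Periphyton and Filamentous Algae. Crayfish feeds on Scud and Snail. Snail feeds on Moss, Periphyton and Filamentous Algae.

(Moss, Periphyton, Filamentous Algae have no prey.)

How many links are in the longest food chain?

One longest chain: Moss → Snail → Crayfish → Smallmouth Bass.
It has 4 species and 3 links.

3 links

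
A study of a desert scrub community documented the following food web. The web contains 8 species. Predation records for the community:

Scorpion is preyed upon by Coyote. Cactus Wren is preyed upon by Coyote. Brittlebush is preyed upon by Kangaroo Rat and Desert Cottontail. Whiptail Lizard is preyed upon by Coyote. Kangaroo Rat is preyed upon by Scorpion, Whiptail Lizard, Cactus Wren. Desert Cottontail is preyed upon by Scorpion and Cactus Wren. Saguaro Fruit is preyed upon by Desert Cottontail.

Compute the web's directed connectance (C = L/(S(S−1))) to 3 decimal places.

The web has S = 8 species and L = 11 feeding links.
C = L / (S(S−1)) = 11 / 56 = 0.1964 ≈ 0.196.

C = 0.196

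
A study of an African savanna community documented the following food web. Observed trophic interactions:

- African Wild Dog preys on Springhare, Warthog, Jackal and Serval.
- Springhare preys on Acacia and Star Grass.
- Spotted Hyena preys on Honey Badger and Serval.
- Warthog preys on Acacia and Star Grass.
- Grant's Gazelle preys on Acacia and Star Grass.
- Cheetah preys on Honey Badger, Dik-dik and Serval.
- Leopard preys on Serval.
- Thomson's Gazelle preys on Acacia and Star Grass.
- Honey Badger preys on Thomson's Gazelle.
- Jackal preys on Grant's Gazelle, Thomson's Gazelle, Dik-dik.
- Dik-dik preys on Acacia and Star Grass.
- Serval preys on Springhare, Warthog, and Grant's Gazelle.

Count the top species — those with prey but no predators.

Top species (has prey, but nothing eats it): Leopard, Spotted Hyena, African Wild Dog, Cheetah.
Count: 4.

4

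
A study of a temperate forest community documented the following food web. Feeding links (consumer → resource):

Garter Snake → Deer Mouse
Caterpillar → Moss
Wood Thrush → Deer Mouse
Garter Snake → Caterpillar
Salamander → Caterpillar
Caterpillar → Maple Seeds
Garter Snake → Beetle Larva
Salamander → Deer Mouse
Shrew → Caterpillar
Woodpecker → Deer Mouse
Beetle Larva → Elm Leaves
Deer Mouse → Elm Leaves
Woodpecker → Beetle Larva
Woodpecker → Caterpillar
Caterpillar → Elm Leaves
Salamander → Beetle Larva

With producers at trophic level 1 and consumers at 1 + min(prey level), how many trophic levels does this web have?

Producers (level 1): Elm Leaves, Maple Seeds, Moss.
Following each consumer down to its lowest-level prey: Elm Leaves → Beetle Larva → Woodpecker (levels 1 through 3).
All prey of Woodpecker (Beetle Larva 2, Deer Mouse 2, Caterpillar 2) are at level 2 or above, so Woodpecker is at level 1 + 2 = 3.
Every consumer has at least one prey at level 2 or below, so none exceeds level 3.

3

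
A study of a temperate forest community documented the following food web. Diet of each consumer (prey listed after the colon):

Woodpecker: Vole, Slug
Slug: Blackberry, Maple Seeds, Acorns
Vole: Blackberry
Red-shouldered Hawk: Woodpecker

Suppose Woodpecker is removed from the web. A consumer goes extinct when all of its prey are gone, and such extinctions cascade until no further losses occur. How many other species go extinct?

Remove Woodpecker.
Round 1: Red-shouldered Hawk (all prey gone) → extinct.
No further losses. Total secondary extinctions: 1.

1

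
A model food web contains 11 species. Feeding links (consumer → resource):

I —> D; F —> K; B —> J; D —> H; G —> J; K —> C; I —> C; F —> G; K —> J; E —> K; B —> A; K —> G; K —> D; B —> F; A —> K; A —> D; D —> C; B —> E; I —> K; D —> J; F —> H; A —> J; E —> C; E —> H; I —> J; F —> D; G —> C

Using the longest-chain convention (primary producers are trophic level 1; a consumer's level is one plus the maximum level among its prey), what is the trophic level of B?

J is a producer → level 1.
D eats J (level 1); other prey at levels: C 1, H 1 → level 2.
K eats D (level 2); other prey at levels: J 1, C 1, G 2 → level 3.
E eats K (level 3); other prey at levels: C 1, H 1 → level 4.
B eats E (level 4); other prey at levels: J 1, F 4, A 4 → level 5.

Trophic level 5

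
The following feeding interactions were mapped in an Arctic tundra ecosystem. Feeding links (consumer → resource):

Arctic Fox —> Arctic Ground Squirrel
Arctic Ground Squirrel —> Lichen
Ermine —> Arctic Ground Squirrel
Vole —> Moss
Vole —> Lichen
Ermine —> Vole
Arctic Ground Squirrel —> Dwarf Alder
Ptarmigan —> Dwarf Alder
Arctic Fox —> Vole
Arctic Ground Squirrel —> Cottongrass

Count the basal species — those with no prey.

Basal species (no prey listed): Dwarf Alder, Moss, Lichen, Cottongrass.
Count: 4.

4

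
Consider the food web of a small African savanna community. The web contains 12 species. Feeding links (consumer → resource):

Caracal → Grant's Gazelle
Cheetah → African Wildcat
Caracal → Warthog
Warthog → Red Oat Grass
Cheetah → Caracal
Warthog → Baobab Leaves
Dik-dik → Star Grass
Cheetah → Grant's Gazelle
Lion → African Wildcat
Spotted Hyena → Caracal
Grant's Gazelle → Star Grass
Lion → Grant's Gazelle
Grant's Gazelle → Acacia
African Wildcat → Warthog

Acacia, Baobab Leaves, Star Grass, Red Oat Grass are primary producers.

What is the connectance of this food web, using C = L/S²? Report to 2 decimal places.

The web has S = 12 species and L = 14 feeding links.
C = L / S² = 14 / 144 = 0.0972 ≈ 0.10.

C = 0.10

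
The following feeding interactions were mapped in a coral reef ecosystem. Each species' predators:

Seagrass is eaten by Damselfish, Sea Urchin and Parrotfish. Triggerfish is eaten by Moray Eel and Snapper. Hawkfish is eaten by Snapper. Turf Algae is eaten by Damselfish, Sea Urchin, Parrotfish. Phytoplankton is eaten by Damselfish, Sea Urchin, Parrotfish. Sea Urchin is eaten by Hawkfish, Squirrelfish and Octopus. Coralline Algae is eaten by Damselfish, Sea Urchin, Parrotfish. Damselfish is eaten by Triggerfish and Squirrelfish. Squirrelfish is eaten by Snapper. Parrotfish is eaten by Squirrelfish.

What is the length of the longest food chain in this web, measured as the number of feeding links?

One longest chain: Seagrass → Damselfish → Triggerfish → Moray Eel.
It has 4 species and 3 links.

3 links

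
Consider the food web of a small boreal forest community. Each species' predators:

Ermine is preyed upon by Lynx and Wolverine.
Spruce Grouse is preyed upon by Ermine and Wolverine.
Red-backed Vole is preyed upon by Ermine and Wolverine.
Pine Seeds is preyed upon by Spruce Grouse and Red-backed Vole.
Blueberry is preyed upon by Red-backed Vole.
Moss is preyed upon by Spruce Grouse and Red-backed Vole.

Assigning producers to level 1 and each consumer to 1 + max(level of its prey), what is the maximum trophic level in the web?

Producers (level 1): Blueberry, Moss, Pine Seeds.
Blueberry → Red-backed Vole → Ermine → Wolverine gives Wolverine level 4.
No species has a prey at level 4, so no species reaches level 5.

4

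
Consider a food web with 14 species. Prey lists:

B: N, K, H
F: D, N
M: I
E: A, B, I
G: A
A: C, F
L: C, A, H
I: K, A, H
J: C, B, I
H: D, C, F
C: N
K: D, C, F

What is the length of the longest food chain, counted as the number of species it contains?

One longest chain: N → C → K → I → E.
It has 5 species and 4 links.

5 species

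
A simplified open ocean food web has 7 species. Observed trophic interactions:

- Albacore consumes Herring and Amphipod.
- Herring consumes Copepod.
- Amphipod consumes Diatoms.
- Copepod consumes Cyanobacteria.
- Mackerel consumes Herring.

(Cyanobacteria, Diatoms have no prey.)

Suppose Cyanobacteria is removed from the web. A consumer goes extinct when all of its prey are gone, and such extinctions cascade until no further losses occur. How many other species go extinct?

3

Remove Cyanobacteria.
Round 1: Copepod (all prey gone) → extinct.
Round 2: Herring (all prey gone) → extinct.
Round 3: Mackerel (all prey gone) → extinct.
No further losses. Total secondary extinctions: 3.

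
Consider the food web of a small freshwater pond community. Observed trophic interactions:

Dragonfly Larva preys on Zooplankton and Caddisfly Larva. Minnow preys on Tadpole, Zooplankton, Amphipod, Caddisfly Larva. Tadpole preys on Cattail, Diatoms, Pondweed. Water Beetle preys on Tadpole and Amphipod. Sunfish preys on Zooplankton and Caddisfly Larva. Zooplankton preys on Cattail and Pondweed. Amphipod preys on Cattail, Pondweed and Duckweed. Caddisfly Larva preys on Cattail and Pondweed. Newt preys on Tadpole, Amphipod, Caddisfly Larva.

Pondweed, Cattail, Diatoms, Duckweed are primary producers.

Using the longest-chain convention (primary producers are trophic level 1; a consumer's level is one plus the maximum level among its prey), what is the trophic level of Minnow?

Trophic level 3

Pondweed is a producer → level 1.
Amphipod eats Pondweed (level 1); other prey at levels: Cattail 1, Duckweed 1 → level 2.
Minnow eats Amphipod (level 2); other prey at levels: Caddisfly Larva 2, Zooplankton 2, Tadpole 2 → level 3.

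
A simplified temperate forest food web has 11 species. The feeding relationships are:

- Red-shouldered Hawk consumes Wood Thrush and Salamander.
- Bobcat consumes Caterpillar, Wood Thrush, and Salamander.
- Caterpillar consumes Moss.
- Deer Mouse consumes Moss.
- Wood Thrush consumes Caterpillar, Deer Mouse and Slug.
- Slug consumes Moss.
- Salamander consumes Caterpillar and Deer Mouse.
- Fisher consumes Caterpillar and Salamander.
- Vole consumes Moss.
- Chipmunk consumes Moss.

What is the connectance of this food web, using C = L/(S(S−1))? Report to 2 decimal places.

C = 0.15

The web has S = 11 species and L = 17 feeding links.
C = L / (S(S−1)) = 17 / 110 = 0.1545 ≈ 0.15.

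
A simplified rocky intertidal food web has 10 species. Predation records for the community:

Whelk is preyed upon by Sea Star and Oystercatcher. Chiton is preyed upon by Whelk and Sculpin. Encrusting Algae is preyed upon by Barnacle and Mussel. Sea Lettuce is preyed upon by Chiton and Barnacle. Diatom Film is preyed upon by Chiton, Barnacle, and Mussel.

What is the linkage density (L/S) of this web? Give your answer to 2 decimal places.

There are L = 11 links among S = 10 species.
L/S = 11/10 = 1.1000 ≈ 1.10.

L/S = 1.10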